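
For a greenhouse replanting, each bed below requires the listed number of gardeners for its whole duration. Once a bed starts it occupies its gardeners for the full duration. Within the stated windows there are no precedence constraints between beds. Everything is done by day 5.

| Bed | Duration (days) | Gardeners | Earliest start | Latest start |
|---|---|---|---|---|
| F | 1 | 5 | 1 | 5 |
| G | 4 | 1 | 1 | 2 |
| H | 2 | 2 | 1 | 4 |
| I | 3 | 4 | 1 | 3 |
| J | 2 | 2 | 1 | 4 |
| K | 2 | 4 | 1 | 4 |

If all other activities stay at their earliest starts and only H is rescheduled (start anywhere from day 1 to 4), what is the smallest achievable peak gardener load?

16

H@1: d1:18  d2:13  d3:5  d4:1  d5:0 → peak 18
H@2: d1:16  d2:13  d3:7  d4:1  d5:0 → peak 16
H@3: d1:16  d2:11  d3:7  d4:3  d5:0 → peak 16
H@4: d1:16  d2:11  d3:5  d4:3  d5:2 → peak 16
Best is H@2, peak 16.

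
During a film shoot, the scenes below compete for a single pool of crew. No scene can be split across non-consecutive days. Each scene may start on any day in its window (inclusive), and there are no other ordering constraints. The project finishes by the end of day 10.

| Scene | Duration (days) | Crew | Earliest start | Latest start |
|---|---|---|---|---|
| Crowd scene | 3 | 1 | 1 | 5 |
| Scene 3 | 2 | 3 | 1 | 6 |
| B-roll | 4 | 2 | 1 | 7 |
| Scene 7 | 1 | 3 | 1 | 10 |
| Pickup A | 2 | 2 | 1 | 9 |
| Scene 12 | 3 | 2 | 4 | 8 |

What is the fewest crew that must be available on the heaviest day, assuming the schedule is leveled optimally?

Early-start (Crowd scene@1, Scene 3@1, B-roll@1, Scene 7@1, Pickup A@1, Scene 12@4) gives peak 11: d1:11  d2:8  d3:3  d4:4  d5:2  d6:2  d7:0  d8:0  d9:0  d10:0.
Shift B-roll→3, Scene 7→7, Pickup A→4, Scene 12→8.
Schedule Crowd scene@1, Scene 3@1, B-roll@3, Scene 7@7, Pickup A@4, Scene 12@8: d1:4  d2:4  d3:3  d4:4  d5:4  d6:2  d7:3  d8:2  d9:2  d10:2 — peak 4.

4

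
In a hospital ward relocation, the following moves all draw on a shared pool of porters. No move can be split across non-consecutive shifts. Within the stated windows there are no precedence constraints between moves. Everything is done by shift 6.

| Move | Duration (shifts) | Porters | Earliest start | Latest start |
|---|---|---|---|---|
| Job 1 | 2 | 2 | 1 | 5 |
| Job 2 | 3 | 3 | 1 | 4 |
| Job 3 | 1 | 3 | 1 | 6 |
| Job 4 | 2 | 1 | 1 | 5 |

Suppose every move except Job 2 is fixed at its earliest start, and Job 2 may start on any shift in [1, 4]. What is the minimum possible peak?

Job 2@1: s1:9  s2:6  s3:3  s4:0  s5:0  s6:0 → peak 9
Job 2@2: s1:6  s2:6  s3:3  s4:3  s5:0  s6:0 → peak 6
Job 2@3: s1:6  s2:3  s3:3  s4:3  s5:3  s6:0 → peak 6
Job 2@4: s1:6  s2:3  s3:0  s4:3  s5:3  s6:3 → peak 6
Best is Job 2@2, peak 6.

6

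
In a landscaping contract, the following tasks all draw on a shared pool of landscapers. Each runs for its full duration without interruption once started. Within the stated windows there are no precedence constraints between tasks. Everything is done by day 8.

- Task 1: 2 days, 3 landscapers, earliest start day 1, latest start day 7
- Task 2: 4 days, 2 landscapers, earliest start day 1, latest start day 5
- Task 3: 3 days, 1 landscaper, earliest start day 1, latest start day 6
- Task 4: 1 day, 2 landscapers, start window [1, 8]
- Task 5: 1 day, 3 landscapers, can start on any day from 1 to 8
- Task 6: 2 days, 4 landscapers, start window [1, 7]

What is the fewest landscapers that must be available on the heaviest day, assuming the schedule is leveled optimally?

Early-start (Task 1@1, Task 2@1, Task 3@1, Task 4@1, Task 5@1, Task 6@1) gives peak 15: d1:15  d2:10  d3:3  d4:2  d5:0  d6:0  d7:0  d8:0.
Shift Task 3→3, Task 4→3, Task 5→5, Task 6→6.
Schedule Task 1@1, Task 2@1, Task 3@3, Task 4@3, Task 5@5, Task 6@6: d1:5  d2:5  d3:5  d4:3  d5:4  d6:4  d7:4  d8:0 — peak 5.

5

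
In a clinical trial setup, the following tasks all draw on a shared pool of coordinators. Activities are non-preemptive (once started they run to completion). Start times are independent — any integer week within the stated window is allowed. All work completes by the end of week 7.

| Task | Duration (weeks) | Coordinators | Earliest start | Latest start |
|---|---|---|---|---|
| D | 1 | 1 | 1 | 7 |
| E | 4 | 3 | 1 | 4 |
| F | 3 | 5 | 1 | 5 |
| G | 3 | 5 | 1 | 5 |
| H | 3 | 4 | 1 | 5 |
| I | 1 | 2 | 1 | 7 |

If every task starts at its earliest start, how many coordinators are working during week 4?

3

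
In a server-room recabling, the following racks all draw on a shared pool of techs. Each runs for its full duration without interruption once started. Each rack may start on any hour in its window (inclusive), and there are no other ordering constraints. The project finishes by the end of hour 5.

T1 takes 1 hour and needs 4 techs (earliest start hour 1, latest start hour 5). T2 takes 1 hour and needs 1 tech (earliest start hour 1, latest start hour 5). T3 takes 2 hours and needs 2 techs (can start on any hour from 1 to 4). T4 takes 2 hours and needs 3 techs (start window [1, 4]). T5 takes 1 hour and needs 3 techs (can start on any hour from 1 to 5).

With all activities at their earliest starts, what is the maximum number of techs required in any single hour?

Early-start schedule: T1@1, T2@1, T3@1, T4@1, T5@1.
Load per hour: hour 1: 13, hour 2: 5, hour 3: 0, hour 4: 0, hour 5: 0.
Peak is 13.

13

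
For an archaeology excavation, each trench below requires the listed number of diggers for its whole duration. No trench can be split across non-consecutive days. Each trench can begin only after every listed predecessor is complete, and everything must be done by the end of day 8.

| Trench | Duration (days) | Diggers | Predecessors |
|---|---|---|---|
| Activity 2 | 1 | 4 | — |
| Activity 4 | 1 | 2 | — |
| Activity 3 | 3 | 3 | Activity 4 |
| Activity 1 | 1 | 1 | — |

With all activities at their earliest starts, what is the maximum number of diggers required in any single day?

7

Early-start schedule: Activity 2@1, Activity 4@1, Activity 3@2, Activity 1@1.
Load per day: day 1: 7, day 2: 3, day 3: 3, day 4: 3, day 5: 0, day 6: 0, day 7: 0, day 8: 0.
Peak is 7.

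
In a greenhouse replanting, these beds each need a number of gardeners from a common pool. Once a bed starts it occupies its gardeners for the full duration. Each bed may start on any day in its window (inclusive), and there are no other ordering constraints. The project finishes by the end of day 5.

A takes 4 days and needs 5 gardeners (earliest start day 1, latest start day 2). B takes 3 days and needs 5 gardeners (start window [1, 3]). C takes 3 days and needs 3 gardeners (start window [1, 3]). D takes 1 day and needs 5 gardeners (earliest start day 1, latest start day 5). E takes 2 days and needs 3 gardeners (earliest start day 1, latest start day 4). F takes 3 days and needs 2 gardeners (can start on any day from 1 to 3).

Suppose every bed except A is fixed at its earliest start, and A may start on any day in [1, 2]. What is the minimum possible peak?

18

A@1: d1:23  d2:18  d3:15  d4:5  d5:0 → peak 23
A@2: d1:18  d2:18  d3:15  d4:5  d5:5 → peak 18
Best is A@2, peak 18.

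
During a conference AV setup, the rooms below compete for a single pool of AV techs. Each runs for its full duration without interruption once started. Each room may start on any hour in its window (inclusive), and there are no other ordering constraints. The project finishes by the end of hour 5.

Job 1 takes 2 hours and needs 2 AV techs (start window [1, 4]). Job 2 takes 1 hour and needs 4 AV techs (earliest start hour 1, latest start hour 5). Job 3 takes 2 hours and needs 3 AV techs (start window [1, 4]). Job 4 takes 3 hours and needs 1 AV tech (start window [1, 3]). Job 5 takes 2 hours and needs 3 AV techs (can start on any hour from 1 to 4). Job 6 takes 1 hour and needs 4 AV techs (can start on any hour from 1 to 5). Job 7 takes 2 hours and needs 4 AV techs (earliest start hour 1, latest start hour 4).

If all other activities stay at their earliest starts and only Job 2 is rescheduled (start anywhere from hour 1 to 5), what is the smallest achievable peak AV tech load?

17

Job 2@1: h1:21  h2:13  h3:1  h4:0  h5:0 → peak 21
Job 2@2: h1:17  h2:17  h3:1  h4:0  h5:0 → peak 17
Job 2@3: h1:17  h2:13  h3:5  h4:0  h5:0 → peak 17
Job 2@4: h1:17  h2:13  h3:1  h4:4  h5:0 → peak 17
Job 2@5: h1:17  h2:13  h3:1  h4:0  h5:4 → peak 17
Best is Job 2@2, peak 17.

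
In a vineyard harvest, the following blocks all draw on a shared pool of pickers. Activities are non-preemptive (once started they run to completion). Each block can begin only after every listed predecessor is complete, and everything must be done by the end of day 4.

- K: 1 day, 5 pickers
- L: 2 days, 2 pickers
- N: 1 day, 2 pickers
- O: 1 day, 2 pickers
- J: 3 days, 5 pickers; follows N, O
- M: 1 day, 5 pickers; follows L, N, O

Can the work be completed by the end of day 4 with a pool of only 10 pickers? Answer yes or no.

yes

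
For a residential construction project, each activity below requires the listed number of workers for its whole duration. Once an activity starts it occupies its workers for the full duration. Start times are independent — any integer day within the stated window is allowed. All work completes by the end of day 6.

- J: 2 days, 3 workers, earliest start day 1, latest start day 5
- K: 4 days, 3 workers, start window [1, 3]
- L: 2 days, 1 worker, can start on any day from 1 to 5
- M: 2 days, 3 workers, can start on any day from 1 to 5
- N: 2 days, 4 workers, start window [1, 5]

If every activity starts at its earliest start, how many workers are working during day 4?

At early start, day 4 has: K.
Demand: 3 = 3.

3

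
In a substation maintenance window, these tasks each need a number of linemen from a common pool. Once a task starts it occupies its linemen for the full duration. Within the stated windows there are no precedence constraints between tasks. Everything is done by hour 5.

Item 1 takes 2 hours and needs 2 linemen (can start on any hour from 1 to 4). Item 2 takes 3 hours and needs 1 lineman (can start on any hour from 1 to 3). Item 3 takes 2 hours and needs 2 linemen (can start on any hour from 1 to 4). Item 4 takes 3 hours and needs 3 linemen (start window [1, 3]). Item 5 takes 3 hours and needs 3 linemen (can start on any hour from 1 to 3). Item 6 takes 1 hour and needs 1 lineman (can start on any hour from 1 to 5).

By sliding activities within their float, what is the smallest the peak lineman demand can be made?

Early-start (Item 1@1, Item 2@1, Item 3@1, Item 4@1, Item 5@1, Item 6@1) gives peak 12: h1:12  h2:11  h3:7  h4:0  h5:0.
Shift Item 4→3, Item 5→3.
Schedule Item 1@1, Item 2@1, Item 3@1, Item 4@3, Item 5@3, Item 6@1: h1:6  h2:5  h3:7  h4:6  h5:6 — peak 7.

7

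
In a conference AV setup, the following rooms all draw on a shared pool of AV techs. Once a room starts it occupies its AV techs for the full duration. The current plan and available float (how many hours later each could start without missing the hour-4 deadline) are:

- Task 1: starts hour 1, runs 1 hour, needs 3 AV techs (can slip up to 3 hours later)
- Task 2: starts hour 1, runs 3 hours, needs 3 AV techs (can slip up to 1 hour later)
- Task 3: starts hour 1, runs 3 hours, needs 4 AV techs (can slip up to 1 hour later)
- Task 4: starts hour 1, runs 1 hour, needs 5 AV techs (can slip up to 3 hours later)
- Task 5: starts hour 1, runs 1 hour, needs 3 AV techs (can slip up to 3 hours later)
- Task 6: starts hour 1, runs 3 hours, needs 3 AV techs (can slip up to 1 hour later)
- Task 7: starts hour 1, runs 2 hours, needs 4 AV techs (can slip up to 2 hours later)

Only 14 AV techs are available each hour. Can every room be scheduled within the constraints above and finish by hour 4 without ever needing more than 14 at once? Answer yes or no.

yes

Schedule Task 1@1, Task 2@1, Task 3@1, Task 4@4, Task 5@1, Task 6@2, Task 7@2: h1:13  h2:14  h3:14  h4:8 — peak 14 ≤ 14.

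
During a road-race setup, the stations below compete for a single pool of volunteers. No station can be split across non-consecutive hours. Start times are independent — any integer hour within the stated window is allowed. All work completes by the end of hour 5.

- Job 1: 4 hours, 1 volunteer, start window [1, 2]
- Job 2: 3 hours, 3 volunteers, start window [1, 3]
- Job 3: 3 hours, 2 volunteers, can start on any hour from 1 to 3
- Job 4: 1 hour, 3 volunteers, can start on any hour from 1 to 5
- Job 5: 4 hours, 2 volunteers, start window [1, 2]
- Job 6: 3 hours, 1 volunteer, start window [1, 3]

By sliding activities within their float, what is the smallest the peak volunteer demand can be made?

Early-start (Job 1@1, Job 2@1, Job 3@1, Job 4@1, Job 5@1, Job 6@1) gives peak 12: h1:12  h2:9  h3:9  h4:3  h5:0.
Shift Job 5→2, Job 6→2.
Schedule Job 1@1, Job 2@1, Job 3@1, Job 4@1, Job 5@2, Job 6@2: h1:9  h2:9  h3:9  h4:4  h5:2 — peak 9.

9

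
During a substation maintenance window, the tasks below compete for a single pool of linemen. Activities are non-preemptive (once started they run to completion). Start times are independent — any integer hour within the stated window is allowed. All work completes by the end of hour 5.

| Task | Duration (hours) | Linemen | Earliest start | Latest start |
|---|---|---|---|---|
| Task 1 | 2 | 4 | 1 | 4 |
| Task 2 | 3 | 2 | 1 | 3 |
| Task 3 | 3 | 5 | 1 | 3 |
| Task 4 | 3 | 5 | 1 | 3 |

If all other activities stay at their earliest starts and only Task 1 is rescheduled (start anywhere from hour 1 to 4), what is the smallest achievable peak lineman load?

Task 1@1: h1:16  h2:16  h3:12  h4:0  h5:0 → peak 16
Task 1@2: h1:12  h2:16  h3:16  h4:0  h5:0 → peak 16
Task 1@3: h1:12  h2:12  h3:16  h4:4  h5:0 → peak 16
Task 1@4: h1:12  h2:12  h3:12  h4:4  h5:4 → peak 12
Best is Task 1@4, peak 12.

12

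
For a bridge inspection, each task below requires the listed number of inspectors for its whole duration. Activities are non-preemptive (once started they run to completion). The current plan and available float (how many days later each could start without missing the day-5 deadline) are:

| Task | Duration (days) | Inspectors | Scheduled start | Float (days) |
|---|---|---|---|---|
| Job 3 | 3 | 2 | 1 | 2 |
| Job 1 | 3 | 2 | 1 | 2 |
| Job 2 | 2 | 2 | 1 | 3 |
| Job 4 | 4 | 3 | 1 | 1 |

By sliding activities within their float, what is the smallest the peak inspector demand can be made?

7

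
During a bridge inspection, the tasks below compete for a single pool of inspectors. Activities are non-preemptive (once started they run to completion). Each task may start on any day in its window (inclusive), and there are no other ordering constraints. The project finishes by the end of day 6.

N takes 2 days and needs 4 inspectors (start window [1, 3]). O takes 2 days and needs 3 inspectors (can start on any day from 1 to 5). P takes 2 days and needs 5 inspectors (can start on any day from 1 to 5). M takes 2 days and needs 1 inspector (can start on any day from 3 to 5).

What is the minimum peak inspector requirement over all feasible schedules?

Early-start (N@1, O@1, P@1, M@3) gives peak 12: d1:12  d2:12  d3:1  d4:1  d5:0  d6:0.
Shift O→3, P→5.
Schedule N@1, O@3, P@5, M@3: d1:4  d2:4  d3:4  d4:4  d5:5  d6:5 — peak 5.
Total inspector-days = 26 over 6 days ⇒ peak ≥ ⌈26/6⌉ = 5, so 5 is optimal.

5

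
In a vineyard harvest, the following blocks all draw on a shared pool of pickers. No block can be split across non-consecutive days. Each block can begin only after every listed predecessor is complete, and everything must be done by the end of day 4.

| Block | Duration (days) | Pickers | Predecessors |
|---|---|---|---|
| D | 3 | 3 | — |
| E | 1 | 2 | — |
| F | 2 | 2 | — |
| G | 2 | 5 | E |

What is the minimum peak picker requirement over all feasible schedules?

8

Early-start (D@1, E@1, F@1, G@2) gives peak 10: d1:7  d2:10  d3:8  d4:0.
Shift G→3.
Schedule D@1, E@1, F@1, G@3: d1:7  d2:5  d3:8  d4:5 — peak 8.
No arrangement of the 18 feasible schedules does better.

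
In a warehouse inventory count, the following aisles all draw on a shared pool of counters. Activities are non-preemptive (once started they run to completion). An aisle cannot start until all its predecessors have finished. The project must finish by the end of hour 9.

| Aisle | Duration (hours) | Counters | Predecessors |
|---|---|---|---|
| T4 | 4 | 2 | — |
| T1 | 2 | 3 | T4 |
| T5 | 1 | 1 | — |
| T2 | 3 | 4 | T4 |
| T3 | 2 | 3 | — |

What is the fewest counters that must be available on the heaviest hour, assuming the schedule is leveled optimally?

5

Early-start (T4@1, T1@5, T5@1, T2@5, T3@1) gives peak 7: h1:6  h2:5  h3:2  h4:2  h5:7  h6:7  h7:4  h8:0  h9:0.
Shift T2→7, T3→2.
Schedule T4@1, T1@5, T5@1, T2@7, T3@2: h1:3  h2:5  h3:5  h4:2  h5:3  h6:3  h7:4  h8:4  h9:4 — peak 5.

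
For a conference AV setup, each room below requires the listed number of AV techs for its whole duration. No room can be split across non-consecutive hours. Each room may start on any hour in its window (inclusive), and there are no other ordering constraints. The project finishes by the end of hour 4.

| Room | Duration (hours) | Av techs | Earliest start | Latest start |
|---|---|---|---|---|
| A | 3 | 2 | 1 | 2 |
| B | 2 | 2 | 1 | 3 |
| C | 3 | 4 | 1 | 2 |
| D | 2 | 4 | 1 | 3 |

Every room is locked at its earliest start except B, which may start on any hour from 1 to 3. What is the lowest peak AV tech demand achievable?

10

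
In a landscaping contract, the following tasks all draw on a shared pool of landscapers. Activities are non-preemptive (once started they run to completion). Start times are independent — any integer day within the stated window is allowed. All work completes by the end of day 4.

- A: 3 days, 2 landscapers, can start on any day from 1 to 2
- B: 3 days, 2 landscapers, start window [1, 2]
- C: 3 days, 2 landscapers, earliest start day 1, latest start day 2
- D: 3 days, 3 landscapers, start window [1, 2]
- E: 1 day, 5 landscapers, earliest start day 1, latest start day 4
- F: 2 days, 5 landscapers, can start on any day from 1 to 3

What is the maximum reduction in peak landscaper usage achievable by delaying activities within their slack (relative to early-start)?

5

Early-start peak: d1:19  d2:14  d3:9  d4:0 ⇒ 19.
Leveled (A@1, B@1, C@1, D@1, E@1, F@2): d1:14  d2:14  d3:14  d4:0 ⇒ 14.
Reduction 19 − 14 = 5.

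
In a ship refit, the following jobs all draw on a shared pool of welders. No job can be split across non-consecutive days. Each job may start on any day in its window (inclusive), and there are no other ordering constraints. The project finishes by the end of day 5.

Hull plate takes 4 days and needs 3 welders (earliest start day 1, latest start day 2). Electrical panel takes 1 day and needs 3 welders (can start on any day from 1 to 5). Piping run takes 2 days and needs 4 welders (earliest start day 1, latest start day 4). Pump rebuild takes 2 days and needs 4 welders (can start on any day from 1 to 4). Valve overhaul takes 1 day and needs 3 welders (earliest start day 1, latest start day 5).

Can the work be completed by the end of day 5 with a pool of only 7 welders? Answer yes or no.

yes

Schedule Hull plate@1, Electrical panel@1, Piping run@2, Pump rebuild@4, Valve overhaul@5: d1:6  d2:7  d3:7  d4:7  d5:7 — peak 7 ≤ 7.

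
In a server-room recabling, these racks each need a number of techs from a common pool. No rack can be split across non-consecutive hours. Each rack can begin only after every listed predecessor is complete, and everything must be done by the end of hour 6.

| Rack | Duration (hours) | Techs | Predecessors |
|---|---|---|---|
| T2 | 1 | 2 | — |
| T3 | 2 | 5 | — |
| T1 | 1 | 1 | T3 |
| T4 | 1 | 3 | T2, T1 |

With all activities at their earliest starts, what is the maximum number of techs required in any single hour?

7

Early-start schedule: T2@1, T3@1, T1@3, T4@4.
Load per hour: hour 1: 7, hour 2: 5, hour 3: 1, hour 4: 3, hour 5: 0, hour 6: 0.
Peak is 7.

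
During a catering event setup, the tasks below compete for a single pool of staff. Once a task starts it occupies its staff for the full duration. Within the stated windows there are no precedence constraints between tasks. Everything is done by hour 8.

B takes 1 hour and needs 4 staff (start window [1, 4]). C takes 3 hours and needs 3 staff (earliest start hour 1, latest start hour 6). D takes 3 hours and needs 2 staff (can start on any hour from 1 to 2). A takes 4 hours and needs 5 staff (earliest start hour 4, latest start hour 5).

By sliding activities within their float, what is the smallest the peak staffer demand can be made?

Early-start (B@1, C@1, D@1, A@4) gives peak 9: h1:9  h2:5  h3:5  h4:5  h5:5  h6:5  h7:5  h8:0.
Shift C→2, D→2, A→5.
Schedule B@1, C@2, D@2, A@5: h1:4  h2:5  h3:5  h4:5  h5:5  h6:5  h7:5  h8:5 — peak 5.
Total staffer-hours = 39 over 8 hours ⇒ peak ≥ ⌈39/8⌉ = 5, so 5 is optimal.

5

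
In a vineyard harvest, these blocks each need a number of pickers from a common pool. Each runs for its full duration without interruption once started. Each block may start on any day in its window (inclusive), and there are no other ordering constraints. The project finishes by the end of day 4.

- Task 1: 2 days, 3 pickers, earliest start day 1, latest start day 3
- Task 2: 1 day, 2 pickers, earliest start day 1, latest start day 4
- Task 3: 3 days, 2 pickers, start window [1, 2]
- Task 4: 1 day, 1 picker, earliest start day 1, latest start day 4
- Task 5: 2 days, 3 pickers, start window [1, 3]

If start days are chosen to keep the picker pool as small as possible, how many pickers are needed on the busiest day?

Early-start (Task 1@1, Task 2@1, Task 3@1, Task 4@1, Task 5@1) gives peak 11: d1:11  d2:8  d3:2  d4:0.
Shift Task 3→2, Task 5→3.
Schedule Task 1@1, Task 2@1, Task 3@2, Task 4@1, Task 5@3: d1:6  d2:5  d3:5  d4:5 — peak 6.
Total picker-days = 21 over 4 days ⇒ peak ≥ ⌈21/4⌉ = 6, so 6 is optimal.

6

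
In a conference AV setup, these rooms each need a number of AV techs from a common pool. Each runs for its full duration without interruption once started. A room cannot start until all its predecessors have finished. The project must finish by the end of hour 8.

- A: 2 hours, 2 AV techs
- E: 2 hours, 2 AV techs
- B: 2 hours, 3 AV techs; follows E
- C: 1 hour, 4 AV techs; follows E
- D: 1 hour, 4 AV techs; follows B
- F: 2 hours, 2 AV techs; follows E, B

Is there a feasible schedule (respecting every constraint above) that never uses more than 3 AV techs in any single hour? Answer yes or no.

Total AV tech-hours = 26; over 8 hours the average is 26/8 > 3, so some hour must exceed 3.

no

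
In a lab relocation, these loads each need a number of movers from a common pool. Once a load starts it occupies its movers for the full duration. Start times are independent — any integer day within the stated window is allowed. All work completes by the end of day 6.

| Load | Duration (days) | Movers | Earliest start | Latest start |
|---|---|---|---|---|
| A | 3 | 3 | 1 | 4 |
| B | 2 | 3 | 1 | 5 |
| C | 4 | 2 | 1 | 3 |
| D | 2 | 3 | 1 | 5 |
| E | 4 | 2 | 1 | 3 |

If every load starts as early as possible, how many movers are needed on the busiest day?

13

Early-start schedule: A@1, B@1, C@1, D@1, E@1.
Load per day: day 1: 13, day 2: 13, day 3: 7, day 4: 4, day 5: 0, day 6: 0.
Peak is 13.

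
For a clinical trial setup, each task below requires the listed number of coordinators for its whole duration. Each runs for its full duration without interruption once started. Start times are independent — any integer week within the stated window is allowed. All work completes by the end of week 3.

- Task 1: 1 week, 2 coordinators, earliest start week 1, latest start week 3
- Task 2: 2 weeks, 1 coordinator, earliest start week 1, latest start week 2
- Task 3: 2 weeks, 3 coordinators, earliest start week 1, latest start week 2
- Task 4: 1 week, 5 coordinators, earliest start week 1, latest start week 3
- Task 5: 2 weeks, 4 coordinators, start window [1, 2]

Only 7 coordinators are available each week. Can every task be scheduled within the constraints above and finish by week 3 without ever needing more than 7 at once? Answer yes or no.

no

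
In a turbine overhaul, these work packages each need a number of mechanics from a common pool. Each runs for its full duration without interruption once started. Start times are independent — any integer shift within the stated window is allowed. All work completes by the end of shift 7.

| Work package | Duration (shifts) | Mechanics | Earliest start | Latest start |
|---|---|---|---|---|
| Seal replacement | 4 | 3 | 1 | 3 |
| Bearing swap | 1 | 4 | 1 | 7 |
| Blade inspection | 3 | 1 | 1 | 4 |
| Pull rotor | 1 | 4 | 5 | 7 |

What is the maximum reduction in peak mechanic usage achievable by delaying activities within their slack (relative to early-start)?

Early-start peak: s1:8  s2:4  s3:4  s4:3  s5:4  s6:0  s7:0 ⇒ 8.
Leveled (Seal replacement@1, Bearing swap@5, Blade inspection@1, Pull rotor@6): s1:4  s2:4  s3:4  s4:3  s5:4  s6:4  s7:0 ⇒ 4.
Reduction 8 − 4 = 4.

4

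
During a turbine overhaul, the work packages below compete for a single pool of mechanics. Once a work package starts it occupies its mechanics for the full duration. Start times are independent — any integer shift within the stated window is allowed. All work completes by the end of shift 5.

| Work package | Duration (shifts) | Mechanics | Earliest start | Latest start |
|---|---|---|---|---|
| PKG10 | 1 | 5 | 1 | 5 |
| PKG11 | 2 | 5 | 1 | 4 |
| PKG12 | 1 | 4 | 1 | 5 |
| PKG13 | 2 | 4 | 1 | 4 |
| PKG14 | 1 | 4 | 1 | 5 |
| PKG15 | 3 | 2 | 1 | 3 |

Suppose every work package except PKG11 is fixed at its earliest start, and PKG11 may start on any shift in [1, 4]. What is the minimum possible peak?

19

PKG11@1: s1:24  s2:11  s3:2  s4:0  s5:0 → peak 24
PKG11@2: s1:19  s2:11  s3:7  s4:0  s5:0 → peak 19
PKG11@3: s1:19  s2:6  s3:7  s4:5  s5:0 → peak 19
PKG11@4: s1:19  s2:6  s3:2  s4:5  s5:5 → peak 19
Best is PKG11@2, peak 19.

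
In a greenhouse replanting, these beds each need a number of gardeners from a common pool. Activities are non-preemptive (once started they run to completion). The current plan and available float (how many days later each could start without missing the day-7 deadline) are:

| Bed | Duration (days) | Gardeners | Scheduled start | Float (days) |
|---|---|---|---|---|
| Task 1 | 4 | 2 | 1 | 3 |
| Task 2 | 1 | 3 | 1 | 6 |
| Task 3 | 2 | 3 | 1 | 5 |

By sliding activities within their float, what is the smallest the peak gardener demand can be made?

3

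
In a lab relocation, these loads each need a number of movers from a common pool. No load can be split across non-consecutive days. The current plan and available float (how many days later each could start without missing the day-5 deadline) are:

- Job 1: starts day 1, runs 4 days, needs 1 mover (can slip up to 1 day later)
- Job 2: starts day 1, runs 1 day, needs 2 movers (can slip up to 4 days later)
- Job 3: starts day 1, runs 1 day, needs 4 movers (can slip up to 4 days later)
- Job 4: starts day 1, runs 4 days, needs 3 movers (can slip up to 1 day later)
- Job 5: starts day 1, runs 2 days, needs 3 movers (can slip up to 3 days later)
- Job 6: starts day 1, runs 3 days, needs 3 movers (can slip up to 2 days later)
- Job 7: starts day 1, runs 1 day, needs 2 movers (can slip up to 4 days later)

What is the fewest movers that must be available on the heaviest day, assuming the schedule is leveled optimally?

Early-start (Job 1@1, Job 2@1, Job 3@1, Job 4@1, Job 5@1, Job 6@1, Job 7@1) gives peak 18: d1:18  d2:10  d3:7  d4:4  d5:0.
Shift Job 3→5, Job 6→3, Job 7→2.
Schedule Job 1@1, Job 2@1, Job 3@5, Job 4@1, Job 5@1, Job 6@3, Job 7@2: d1:9  d2:9  d3:7  d4:7  d5:7 — peak 9.

9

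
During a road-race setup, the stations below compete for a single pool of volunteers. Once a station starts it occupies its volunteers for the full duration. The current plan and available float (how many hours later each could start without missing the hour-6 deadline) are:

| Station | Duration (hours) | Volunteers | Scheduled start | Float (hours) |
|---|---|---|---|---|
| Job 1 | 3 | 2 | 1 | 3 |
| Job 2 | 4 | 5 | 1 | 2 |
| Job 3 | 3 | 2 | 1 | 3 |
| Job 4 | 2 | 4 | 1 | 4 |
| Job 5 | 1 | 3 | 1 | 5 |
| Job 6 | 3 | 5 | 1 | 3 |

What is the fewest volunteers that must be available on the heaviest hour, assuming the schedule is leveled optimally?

11

Early-start (Job 1@1, Job 2@1, Job 3@1, Job 4@1, Job 5@1, Job 6@1) gives peak 21: h1:21  h2:18  h3:14  h4:5  h5:0  h6:0.
Shift Job 2→3, Job 6→4.
Schedule Job 1@1, Job 2@3, Job 3@1, Job 4@1, Job 5@1, Job 6@4: h1:11  h2:8  h3:9  h4:10  h5:10  h6:10 — peak 11.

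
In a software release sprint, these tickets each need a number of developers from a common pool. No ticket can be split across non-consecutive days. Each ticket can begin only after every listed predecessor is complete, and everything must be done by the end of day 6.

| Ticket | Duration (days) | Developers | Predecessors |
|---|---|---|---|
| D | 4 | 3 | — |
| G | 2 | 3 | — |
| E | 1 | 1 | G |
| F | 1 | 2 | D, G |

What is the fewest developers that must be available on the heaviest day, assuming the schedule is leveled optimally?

Schedule D@1, G@1, E@3, F@5: d1:6  d2:6  d3:4  d4:3  d5:2  d6:0 — peak 6.

6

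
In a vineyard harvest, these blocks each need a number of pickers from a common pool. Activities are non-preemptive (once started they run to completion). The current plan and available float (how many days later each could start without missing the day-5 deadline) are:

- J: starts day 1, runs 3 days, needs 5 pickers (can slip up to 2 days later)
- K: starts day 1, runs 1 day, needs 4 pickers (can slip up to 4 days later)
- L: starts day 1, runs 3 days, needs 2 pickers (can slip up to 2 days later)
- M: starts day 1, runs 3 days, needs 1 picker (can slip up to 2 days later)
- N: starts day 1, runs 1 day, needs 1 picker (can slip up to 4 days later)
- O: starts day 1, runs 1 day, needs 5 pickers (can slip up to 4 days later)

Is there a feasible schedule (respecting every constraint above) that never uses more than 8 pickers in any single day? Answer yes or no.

Schedule J@1, K@4, L@1, M@1, N@4, O@5: d1:8  d2:8  d3:8  d4:5  d5:5 — peak 8 ≤ 8.

yes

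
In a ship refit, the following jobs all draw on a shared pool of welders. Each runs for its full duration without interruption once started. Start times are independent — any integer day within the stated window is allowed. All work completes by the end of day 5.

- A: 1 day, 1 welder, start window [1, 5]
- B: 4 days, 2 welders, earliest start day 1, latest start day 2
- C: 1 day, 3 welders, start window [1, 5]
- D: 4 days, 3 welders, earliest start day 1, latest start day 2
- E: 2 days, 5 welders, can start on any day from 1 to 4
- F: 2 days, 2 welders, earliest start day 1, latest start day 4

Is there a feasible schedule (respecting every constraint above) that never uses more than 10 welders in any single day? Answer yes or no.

Schedule A@1, B@1, C@1, D@1, E@2, F@4: d1:9  d2:10  d3:10  d4:7  d5:2 — peak 10 ≤ 10.

yes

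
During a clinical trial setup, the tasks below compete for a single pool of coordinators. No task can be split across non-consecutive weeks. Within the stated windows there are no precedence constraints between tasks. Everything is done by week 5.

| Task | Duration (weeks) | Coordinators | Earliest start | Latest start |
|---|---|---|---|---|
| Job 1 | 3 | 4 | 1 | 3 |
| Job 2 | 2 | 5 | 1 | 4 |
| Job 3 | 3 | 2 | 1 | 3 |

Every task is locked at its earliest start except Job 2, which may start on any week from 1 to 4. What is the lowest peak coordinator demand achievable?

6

Job 2@1: w1:11  w2:11  w3:6  w4:0  w5:0 → peak 11
Job 2@2: w1:6  w2:11  w3:11  w4:0  w5:0 → peak 11
Job 2@3: w1:6  w2:6  w3:11  w4:5  w5:0 → peak 11
Job 2@4: w1:6  w2:6  w3:6  w4:5  w5:5 → peak 6
Best is Job 2@4, peak 6.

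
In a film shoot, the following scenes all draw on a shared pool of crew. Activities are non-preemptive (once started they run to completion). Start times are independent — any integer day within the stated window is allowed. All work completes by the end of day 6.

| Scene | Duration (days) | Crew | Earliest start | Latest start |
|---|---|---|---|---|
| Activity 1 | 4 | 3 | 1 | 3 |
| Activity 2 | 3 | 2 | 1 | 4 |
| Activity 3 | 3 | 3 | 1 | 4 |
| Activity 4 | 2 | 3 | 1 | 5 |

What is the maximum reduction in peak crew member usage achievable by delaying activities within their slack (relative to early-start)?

5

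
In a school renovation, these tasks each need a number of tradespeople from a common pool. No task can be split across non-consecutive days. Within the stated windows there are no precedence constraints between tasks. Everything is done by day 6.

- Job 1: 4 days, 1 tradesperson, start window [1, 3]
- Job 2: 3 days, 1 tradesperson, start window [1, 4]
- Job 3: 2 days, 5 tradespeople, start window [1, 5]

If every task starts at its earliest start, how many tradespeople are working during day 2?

7

At early start, day 2 has: Job 1, Job 2, Job 3.
Demand: 1 + 1 + 5 = 7.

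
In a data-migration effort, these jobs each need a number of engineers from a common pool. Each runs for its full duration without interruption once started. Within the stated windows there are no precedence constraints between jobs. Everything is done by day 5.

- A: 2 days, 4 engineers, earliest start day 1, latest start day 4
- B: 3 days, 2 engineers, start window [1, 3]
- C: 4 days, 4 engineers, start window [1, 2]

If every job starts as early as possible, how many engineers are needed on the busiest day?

10

Early-start schedule: A@1, B@1, C@1.
Load per day: day 1: 10, day 2: 10, day 3: 6, day 4: 4, day 5: 0.
Peak is 10.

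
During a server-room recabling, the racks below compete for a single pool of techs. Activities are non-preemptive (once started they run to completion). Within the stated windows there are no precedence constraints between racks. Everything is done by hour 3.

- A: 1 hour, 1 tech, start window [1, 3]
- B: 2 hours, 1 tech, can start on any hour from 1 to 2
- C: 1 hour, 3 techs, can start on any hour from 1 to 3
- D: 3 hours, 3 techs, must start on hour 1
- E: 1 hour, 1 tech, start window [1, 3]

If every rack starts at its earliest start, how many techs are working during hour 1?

At early start, hour 1 has: A, B, C, D, E.
Demand: 1 + 1 + 3 + 3 + 1 = 9.

9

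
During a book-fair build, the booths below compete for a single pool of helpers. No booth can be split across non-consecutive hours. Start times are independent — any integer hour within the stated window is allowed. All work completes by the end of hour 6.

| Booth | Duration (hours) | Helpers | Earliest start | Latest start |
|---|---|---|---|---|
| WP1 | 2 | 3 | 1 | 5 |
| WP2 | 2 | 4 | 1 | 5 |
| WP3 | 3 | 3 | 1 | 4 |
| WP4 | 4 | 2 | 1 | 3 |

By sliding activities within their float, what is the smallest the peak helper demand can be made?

Early-start (WP1@1, WP2@1, WP3@1, WP4@1) gives peak 12: h1:12  h2:12  h3:5  h4:2  h5:0  h6:0.
Shift WP2→4, WP4→3.
Schedule WP1@1, WP2@4, WP3@1, WP4@3: h1:6  h2:6  h3:5  h4:6  h5:6  h6:2 — peak 6.
Total helper-hours = 31 over 6 hours ⇒ peak ≥ ⌈31/6⌉ = 6, so 6 is optimal.

6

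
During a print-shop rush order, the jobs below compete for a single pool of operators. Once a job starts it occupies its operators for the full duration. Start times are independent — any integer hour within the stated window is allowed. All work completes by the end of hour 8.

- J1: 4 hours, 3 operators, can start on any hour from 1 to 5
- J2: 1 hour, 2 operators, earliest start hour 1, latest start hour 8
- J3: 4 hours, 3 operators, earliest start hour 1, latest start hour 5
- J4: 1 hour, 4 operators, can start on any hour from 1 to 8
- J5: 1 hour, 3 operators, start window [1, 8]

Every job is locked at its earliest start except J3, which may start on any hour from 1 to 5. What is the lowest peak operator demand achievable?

12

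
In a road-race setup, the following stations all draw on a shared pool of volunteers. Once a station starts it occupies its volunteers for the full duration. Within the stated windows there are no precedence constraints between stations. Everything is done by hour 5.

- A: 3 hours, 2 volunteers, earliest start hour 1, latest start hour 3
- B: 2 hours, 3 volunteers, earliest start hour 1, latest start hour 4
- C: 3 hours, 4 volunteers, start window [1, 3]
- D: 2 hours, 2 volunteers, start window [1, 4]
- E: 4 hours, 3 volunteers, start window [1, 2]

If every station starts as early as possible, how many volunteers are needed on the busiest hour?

Early-start schedule: A@1, B@1, C@1, D@1, E@1.
Load per hour: hour 1: 14, hour 2: 14, hour 3: 9, hour 4: 3, hour 5: 0.
Peak is 14.

14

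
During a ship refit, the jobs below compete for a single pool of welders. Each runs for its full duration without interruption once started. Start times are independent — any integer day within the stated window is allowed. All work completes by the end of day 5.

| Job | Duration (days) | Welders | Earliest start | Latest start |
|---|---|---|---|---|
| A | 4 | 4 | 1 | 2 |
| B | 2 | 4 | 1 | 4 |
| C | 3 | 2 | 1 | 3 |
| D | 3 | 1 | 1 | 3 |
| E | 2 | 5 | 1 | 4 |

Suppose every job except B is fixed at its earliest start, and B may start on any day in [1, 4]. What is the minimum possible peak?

12

B@1: d1:16  d2:16  d3:7  d4:4  d5:0 → peak 16
B@2: d1:12  d2:16  d3:11  d4:4  d5:0 → peak 16
B@3: d1:12  d2:12  d3:11  d4:8  d5:0 → peak 12
B@4: d1:12  d2:12  d3:7  d4:8  d5:4 → peak 12
Best is B@3, peak 12.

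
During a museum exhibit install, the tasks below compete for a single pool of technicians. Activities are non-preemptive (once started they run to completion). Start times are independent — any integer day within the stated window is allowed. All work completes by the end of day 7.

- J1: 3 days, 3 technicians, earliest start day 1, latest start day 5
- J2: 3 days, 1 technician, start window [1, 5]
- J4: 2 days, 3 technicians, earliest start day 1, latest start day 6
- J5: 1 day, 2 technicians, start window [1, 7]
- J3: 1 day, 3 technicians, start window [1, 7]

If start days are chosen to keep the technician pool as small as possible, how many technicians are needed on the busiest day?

Early-start (J1@1, J2@1, J4@1, J5@1, J3@1) gives peak 12: d1:12  d2:7  d3:4  d4:0  d5:0  d6:0  d7:0.
Shift J4→4, J5→6, J3→7.
Schedule J1@1, J2@1, J4@4, J5@6, J3@7: d1:4  d2:4  d3:4  d4:3  d5:3  d6:2  d7:3 — peak 4.
Total technician-days = 23 over 7 days ⇒ peak ≥ ⌈23/7⌉ = 4, so 4 is optimal.

4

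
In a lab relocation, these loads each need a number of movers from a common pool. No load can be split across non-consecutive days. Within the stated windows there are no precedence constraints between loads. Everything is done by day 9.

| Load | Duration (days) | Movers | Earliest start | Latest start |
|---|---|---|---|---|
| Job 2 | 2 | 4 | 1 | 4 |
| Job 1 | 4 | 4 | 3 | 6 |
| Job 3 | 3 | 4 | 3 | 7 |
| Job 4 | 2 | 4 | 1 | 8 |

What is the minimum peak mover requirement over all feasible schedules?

Schedule Job 2@1, Job 1@3, Job 3@3, Job 4@1: d1:8  d2:8  d3:8  d4:8  d5:8  d6:4  d7:0  d8:0  d9:0 — peak 8.

8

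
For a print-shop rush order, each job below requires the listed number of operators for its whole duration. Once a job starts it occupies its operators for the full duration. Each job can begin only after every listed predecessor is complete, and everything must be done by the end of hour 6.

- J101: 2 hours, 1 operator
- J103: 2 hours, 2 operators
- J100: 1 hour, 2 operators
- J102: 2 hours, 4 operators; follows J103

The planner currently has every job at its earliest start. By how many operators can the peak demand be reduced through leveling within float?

Early-start peak: h1:5  h2:3  h3:4  h4:4  h5:0  h6:0 ⇒ 5.
Leveled (J101@1, J103@1, J100@3, J102@4): h1:3  h2:3  h3:2  h4:4  h5:4  h6:0 ⇒ 4.
Reduction 5 − 4 = 1.

1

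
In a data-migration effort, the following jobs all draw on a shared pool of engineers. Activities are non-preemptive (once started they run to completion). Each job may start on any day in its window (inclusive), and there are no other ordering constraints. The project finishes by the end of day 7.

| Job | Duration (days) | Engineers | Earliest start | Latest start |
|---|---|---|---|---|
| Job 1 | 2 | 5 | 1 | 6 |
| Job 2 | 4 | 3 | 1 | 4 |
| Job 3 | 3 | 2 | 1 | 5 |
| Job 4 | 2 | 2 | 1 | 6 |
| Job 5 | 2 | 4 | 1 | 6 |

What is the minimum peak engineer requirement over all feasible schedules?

7

Early-start (Job 1@1, Job 2@1, Job 3@1, Job 4@1, Job 5@1) gives peak 16: d1:16  d2:16  d3:5  d4:3  d5:0  d6:0  d7:0.
Shift Job 2→3, Job 4→3, Job 5→5.
Schedule Job 1@1, Job 2@3, Job 3@1, Job 4@3, Job 5@5: d1:7  d2:7  d3:7  d4:5  d5:7  d6:7  d7:0 — peak 7.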